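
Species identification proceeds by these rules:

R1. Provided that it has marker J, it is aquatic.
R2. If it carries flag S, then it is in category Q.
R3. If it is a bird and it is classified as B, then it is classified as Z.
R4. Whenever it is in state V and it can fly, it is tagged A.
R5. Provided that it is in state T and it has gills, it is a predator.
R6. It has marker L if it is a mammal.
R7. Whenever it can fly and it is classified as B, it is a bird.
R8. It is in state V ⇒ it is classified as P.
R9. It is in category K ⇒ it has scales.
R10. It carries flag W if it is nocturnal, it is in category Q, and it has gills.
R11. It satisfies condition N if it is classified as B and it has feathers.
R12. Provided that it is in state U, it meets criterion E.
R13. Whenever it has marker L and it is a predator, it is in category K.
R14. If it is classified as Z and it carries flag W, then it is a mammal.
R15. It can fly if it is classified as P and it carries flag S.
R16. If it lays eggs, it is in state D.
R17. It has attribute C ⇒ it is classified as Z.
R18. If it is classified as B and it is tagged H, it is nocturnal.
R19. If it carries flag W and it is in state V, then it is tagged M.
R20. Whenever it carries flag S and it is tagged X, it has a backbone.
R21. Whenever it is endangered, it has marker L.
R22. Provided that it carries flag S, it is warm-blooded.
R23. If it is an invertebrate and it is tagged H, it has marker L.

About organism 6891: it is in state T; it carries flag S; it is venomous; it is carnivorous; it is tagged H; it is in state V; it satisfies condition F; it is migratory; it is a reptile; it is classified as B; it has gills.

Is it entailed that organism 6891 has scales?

By R2 (it carries flag S): it is in category Q.
By R5 (it is in state T, it has gills): it is a predator.
By R8 (it is in state V): it is classified as P.
By R15 (it is classified as P, it carries flag S): it can fly.
By R18 (it is classified as B, it is tagged H): it is nocturnal.
By R7 (it can fly, it is classified as B): it is a bird.
By R10 (it is nocturnal, it is in category Q, it has gills): it carries flag W.
By R3 (it is a bird, it is classified as B): it is classified as Z.
By R14 (it is classified as Z, it carries flag W): it is a mammal.
By R6 (it is a mammal): it has marker L.
By R13 (it has marker L, it is a predator): it is in category K.
By R9 (it is in category K): it has scales.

Yes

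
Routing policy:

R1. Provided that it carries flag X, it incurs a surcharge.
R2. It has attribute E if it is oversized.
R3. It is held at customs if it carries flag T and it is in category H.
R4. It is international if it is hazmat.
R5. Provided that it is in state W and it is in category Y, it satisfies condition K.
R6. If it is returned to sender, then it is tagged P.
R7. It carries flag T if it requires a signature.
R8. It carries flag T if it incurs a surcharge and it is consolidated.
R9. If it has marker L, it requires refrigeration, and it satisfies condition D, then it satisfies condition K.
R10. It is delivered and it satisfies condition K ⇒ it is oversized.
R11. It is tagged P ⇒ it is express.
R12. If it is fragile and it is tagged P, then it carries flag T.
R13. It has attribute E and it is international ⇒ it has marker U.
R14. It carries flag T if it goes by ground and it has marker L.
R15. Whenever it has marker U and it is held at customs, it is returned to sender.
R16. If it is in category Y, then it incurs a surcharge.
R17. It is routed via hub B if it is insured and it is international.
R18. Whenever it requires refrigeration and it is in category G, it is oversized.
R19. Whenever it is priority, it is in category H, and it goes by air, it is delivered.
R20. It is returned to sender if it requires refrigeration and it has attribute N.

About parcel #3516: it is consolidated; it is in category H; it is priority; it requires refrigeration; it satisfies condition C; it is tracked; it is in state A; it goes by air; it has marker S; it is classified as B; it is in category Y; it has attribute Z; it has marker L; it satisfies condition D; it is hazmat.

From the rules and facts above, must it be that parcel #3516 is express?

Yes

By R4 (it is hazmat): it is international.
By R9 (it has marker L, it requires refrigeration, it satisfies condition D): it satisfies condition K.
By R16 (it is in category Y): it incurs a surcharge.
By R19 (it is priority, it is in category H, it goes by air): it is delivered.
By R8 (it incurs a surcharge, it is consolidated): it carries flag T.
By R10 (it is delivered, it satisfies condition K): it is oversized.
By R2 (it is oversized): it has attribute E.
By R3 (it carries flag T, it is in category H): it is held at customs.
By R13 (it has attribute E, it is international): it has marker U.
By R15 (it has marker U, it is held at customs): it is returned to sender.
By R6 (it is returned to sender): it is tagged P.
By R11 (it is tagged P): it is express.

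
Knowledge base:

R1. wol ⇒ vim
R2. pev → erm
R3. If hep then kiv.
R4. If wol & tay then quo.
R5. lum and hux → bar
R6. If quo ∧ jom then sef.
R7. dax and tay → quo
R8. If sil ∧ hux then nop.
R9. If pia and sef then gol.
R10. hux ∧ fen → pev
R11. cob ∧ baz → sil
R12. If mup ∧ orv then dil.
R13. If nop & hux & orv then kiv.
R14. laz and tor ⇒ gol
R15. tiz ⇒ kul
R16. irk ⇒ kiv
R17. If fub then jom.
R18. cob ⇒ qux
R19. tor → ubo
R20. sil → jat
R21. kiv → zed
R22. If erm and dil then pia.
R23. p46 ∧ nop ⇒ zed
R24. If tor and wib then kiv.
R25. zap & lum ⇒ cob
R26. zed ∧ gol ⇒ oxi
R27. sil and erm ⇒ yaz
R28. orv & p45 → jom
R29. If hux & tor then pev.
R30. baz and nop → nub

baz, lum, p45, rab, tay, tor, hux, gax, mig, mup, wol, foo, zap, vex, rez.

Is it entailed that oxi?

Forward chaining from the given facts derives: vim, quo, bar, ubo, cob, pev, erm, sil, qux, jat, yaz, nop, nub.
The only rule concluding oxi is R26, which needs zed; that is never established.

No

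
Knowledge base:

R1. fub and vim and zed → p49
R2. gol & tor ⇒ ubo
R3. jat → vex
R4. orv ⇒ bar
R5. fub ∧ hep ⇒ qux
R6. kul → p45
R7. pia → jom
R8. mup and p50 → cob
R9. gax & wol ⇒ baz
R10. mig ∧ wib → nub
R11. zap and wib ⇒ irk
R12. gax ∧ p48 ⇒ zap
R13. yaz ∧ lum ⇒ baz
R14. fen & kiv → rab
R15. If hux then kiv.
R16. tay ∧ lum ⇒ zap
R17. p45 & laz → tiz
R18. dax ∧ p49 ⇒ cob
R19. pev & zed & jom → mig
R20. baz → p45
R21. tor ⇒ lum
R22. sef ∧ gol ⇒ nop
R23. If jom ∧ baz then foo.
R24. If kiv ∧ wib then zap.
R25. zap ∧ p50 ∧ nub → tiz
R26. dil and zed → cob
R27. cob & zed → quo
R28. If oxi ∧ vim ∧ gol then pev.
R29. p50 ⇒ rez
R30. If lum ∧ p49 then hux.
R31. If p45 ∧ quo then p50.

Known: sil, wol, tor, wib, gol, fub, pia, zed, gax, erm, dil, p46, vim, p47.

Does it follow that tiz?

No

Forward chaining from the given facts derives: p49, ubo, jom, baz, p45, lum, foo, cob, quo, hux, p50, kiv, zap, rez, irk.
Rules concluding tiz: R17 needs laz; R25 needs nub — none of these are established.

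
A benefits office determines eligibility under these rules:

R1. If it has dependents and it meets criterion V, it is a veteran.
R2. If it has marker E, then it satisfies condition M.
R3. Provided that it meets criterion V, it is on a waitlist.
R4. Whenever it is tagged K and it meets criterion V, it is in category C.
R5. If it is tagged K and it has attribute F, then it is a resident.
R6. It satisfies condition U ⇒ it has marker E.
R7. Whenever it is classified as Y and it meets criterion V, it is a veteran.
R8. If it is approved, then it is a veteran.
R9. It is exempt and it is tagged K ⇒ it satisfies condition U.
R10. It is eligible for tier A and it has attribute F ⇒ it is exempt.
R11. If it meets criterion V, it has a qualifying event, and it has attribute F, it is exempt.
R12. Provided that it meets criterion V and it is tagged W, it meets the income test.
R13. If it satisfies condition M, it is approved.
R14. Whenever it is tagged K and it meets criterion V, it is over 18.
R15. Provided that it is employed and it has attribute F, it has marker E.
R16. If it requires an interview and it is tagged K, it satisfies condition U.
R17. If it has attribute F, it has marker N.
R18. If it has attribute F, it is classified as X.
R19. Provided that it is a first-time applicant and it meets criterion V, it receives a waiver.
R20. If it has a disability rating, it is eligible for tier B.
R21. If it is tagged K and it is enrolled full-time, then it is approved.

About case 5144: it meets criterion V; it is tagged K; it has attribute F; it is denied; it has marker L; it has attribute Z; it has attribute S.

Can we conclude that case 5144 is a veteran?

No

Forward chaining from the given facts derives: is on a waitlist, is in category C, is a resident, is over 18, has marker N, is classified as X.
Rules concluding "it is a veteran": R1 needs "it has dependents"; R7 needs "it is classified as Y"; R8 needs "it is approved" — none of these are established.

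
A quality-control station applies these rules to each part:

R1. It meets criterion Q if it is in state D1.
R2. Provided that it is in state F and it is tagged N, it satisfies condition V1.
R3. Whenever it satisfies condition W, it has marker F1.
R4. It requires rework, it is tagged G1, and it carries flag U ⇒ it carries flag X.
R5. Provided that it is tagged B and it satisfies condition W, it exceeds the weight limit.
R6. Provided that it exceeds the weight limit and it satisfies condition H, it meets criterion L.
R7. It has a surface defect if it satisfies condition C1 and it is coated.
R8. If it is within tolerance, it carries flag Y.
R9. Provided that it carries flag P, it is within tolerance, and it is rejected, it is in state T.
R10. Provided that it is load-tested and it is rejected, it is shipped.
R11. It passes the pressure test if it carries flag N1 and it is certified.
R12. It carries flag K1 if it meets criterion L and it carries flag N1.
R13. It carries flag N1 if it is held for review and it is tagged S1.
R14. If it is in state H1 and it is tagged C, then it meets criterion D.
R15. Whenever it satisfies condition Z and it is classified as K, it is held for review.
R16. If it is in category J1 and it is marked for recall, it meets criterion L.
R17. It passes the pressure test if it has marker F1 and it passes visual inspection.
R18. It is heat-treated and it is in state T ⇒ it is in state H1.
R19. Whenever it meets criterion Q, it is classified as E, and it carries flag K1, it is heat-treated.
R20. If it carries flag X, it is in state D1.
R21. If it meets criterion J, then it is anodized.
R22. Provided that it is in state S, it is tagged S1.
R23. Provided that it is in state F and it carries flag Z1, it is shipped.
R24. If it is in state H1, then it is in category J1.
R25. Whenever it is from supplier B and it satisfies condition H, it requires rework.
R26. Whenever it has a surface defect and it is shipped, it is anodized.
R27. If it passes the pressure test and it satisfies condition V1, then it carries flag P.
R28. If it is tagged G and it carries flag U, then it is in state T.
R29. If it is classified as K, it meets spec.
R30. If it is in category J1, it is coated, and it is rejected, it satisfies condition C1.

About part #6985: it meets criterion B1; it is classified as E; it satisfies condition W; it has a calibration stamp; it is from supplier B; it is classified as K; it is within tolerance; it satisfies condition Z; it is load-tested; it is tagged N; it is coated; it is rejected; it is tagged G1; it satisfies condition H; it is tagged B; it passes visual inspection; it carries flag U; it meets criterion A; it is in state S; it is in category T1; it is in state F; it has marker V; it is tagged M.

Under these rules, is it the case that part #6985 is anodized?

By R2 (it is in state F, it is tagged N): it satisfies condition V1.
By R3 (it satisfies condition W): it has marker F1.
By R5 (it is tagged B, it satisfies condition W): it exceeds the weight limit.
By R6 (it exceeds the weight limit, it satisfies condition H): it meets criterion L.
By R10 (it is load-tested, it is rejected): it is shipped.
By R15 (it satisfies condition Z, it is classified as K): it is held for review.
By R17 (it has marker F1, it passes visual inspection): it passes the pressure test.
By R22 (it is in state S): it is tagged S1.
By R25 (it is from supplier B, it satisfies condition H): it requires rework.
By R27 (it passes the pressure test, it satisfies condition V1): it carries flag P.
By R4 (it requires rework, it is tagged G1, it carries flag U): it carries flag X.
By R9 (it carries flag P, it is within tolerance, it is rejected): it is in state T.
By R13 (it is held for review, it is tagged S1): it carries flag N1.
By R20 (it carries flag X): it is in state D1.
By R1 (it is in state D1): it meets criterion Q.
By R12 (it meets criterion L, it carries flag N1): it carries flag K1.
By R19 (it meets criterion Q, it is classified as E, it carries flag K1): it is heat-treated.
By R18 (it is heat-treated, it is in state T): it is in state H1.
By R24 (it is in state H1): it is in category J1.
By R30 (it is in category J1, it is coated, it is rejected): it satisfies condition C1.
By R7 (it satisfies condition C1, it is coated): it has a surface defect.
By R26 (it has a surface defect, it is shipped): it is anodized.

Yes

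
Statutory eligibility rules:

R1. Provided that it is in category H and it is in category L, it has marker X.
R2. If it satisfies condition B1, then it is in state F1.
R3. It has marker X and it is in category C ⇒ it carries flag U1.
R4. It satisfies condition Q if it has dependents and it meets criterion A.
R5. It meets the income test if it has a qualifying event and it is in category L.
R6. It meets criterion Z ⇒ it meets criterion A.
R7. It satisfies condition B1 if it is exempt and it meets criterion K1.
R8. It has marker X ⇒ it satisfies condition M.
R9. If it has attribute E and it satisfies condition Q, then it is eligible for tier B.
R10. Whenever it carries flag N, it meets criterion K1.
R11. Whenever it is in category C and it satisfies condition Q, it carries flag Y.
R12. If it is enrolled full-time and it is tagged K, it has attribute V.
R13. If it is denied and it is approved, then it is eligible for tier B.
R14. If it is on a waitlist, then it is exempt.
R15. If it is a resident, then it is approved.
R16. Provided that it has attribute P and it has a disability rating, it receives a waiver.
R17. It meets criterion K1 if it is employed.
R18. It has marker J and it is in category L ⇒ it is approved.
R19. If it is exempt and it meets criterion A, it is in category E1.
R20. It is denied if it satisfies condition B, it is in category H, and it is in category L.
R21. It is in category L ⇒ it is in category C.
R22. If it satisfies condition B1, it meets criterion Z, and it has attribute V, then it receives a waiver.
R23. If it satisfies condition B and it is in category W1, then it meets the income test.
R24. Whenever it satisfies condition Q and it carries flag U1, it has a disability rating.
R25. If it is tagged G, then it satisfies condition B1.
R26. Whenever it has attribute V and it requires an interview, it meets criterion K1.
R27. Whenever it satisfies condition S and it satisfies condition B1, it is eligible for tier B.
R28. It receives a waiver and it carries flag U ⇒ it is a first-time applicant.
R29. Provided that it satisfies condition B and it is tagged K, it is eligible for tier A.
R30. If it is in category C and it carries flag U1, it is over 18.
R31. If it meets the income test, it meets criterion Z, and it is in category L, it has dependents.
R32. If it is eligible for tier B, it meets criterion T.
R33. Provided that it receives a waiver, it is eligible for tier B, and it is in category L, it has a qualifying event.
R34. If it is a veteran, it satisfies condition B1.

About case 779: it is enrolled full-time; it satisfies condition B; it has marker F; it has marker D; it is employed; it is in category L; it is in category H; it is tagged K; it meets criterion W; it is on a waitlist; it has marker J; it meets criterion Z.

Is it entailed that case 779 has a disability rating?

Yes

By R1 (it is in category H, it is in category L): it has marker X.
By R6 (it meets criterion Z): it meets criterion A.
By R12 (it is enrolled full-time, it is tagged K): it has attribute V.
By R14 (it is on a waitlist): it is exempt.
By R17 (it is employed): it meets criterion K1.
By R18 (it has marker J, it is in category L): it is approved.
By R20 (it satisfies condition B, it is in category H, it is in category L): it is denied.
By R21 (it is in category L): it is in category C.
By R3 (it has marker X, it is in category C): it carries flag U1.
By R7 (it is exempt, it meets criterion K1): it satisfies condition B1.
By R13 (it is denied, it is approved): it is eligible for tier B.
By R22 (it satisfies condition B1, it meets criterion Z, it has attribute V): it receives a waiver.
By R33 (it receives a waiver, it is eligible for tier B, it is in category L): it has a qualifying event.
By R5 (it has a qualifying event, it is in category L): it meets the income test.
By R31 (it meets the income test, it meets criterion Z, it is in category L): it has dependents.
By R4 (it has dependents, it meets criterion A): it satisfies condition Q.
By R24 (it satisfies condition Q, it carries flag U1): it has a disability rating.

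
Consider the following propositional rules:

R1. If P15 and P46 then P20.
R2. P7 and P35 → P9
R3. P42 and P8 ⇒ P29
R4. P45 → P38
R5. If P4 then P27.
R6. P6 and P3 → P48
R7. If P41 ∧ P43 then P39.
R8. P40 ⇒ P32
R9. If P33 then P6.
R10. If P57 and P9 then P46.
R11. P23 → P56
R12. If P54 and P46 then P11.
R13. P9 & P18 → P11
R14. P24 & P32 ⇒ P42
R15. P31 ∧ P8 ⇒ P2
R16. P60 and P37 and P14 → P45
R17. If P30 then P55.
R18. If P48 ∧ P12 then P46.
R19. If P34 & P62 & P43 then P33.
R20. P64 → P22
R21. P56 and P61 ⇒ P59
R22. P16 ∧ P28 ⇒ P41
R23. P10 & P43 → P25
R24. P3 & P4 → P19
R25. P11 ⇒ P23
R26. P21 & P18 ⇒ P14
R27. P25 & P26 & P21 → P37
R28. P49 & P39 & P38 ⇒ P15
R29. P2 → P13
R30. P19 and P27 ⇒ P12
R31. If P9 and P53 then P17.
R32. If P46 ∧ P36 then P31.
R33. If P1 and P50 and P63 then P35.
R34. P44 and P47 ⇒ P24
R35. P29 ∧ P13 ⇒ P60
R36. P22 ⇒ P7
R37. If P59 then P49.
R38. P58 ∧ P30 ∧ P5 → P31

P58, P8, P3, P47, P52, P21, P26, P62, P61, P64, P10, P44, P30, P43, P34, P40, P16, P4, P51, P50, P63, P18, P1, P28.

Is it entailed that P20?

Forward chaining from the given facts derives: P27, P32, P55, P33, P22, P41, P25, P19, P14, P37, P12, P35, P24, P7, P9, P39, P6, P11, P42, P23, P29, P48, P56, P46, P59, P49.
The only rule concluding P20 is R1, which needs P15; that is never established.

No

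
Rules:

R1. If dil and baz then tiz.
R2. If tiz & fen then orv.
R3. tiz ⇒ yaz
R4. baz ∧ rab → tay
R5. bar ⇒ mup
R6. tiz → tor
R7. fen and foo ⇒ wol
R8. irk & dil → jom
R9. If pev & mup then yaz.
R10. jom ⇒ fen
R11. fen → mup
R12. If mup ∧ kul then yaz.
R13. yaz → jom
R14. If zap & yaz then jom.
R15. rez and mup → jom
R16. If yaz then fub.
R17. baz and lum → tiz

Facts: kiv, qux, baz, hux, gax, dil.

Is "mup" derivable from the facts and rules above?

tiz  (by R1: dil, baz)
yaz  (by R3: tiz)
jom  (by R13: yaz)
fen  (by R10: jom)
mup  (by R11: fen)

Yes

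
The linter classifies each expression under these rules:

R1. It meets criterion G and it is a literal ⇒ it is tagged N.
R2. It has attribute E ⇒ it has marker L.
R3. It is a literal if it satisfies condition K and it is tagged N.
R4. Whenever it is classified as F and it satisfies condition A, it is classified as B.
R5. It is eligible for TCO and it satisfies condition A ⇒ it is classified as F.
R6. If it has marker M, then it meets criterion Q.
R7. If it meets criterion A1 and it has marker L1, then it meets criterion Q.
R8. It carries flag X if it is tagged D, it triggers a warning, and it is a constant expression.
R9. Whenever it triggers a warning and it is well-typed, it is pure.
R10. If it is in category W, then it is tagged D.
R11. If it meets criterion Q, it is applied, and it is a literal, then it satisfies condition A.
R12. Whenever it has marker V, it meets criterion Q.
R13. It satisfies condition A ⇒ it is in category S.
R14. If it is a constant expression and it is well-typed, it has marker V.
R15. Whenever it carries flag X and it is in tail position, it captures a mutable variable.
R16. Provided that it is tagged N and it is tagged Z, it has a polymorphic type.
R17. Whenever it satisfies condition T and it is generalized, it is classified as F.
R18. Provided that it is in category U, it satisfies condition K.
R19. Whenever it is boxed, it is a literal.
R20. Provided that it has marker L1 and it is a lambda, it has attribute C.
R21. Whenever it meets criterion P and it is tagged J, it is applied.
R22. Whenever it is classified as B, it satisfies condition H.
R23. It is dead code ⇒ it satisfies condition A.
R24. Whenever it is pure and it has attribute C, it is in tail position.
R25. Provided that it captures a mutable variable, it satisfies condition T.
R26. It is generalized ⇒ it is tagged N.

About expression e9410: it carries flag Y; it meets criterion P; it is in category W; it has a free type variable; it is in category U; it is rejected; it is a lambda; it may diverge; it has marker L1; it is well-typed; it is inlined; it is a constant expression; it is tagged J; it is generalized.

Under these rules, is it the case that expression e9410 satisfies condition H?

Forward chaining from the given facts derives: is tagged D, has marker V, satisfies condition K, has attribute C, is applied, is tagged N, is a literal, meets criterion Q, satisfies condition A, is in category S.
The only rule concluding "it satisfies condition H" is R22, which needs "it is classified as B"; that is never established.

No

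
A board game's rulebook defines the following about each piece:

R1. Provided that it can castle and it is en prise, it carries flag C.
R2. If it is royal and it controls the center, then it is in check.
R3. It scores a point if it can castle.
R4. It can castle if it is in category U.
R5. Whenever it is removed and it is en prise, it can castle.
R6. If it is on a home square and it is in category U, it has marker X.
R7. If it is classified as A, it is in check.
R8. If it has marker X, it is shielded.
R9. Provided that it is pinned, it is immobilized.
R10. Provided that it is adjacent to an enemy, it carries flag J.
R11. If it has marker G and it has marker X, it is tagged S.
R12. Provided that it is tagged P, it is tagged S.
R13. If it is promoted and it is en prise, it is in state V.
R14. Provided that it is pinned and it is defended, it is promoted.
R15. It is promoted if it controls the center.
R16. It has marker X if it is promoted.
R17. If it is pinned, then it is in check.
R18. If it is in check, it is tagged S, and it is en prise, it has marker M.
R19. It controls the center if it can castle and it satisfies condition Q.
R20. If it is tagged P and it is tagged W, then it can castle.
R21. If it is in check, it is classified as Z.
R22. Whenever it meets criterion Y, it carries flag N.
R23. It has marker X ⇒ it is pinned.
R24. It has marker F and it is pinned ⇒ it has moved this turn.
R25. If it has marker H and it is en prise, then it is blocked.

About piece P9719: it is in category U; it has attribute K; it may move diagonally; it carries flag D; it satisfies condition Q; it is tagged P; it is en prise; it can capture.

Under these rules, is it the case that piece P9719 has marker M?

Yes

By R4 (it is in category U): it can castle.
By R12 (it is tagged P): it is tagged S.
By R19 (it can castle, it satisfies condition Q): it controls the center.
By R15 (it controls the center): it is promoted.
By R16 (it is promoted): it has marker X.
By R23 (it has marker X): it is pinned.
By R17 (it is pinned): it is in check.
By R18 (it is in check, it is tagged S, it is en prise): it has marker M.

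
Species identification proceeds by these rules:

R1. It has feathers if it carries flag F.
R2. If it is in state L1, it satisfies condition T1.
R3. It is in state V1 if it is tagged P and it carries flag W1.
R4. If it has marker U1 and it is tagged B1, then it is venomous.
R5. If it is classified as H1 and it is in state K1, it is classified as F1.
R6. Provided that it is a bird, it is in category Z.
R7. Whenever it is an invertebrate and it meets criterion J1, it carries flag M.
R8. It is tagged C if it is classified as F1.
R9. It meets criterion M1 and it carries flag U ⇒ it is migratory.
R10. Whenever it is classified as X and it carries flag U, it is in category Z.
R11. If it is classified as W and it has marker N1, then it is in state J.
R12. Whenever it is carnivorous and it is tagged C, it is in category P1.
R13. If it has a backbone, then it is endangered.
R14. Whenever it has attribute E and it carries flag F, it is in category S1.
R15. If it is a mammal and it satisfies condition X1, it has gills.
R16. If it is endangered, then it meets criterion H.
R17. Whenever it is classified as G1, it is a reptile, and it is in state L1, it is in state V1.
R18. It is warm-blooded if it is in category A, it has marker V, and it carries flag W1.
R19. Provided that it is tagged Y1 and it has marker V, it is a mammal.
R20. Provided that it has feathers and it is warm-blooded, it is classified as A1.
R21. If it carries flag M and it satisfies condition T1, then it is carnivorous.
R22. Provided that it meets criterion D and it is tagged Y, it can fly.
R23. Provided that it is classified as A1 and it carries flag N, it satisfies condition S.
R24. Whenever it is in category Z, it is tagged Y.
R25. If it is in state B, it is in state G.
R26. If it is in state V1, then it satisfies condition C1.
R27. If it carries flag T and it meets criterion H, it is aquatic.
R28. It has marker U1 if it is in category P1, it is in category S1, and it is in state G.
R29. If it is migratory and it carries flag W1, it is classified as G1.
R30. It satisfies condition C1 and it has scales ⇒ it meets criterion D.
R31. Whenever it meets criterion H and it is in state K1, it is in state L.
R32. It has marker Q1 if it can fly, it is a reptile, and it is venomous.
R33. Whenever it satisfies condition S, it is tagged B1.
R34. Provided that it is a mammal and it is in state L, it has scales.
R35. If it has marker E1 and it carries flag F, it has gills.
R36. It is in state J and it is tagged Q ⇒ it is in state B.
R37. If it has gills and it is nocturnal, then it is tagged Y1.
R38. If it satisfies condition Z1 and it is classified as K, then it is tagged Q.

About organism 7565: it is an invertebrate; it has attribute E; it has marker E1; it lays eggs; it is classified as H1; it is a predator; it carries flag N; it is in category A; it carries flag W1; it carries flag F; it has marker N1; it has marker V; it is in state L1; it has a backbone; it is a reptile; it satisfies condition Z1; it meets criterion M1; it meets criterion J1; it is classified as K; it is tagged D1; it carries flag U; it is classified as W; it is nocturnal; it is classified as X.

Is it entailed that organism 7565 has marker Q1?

Forward chaining from the given facts derives: has feathers, satisfies condition T1, carries flag M, is migratory, is in category Z, is in state J, is endangered, is in category S1, meets criterion H, is warm-blooded, is classified as A1, is carnivorous, satisfies condition S, is tagged Y, is classified as G1, is tagged B1, has gills, is tagged Y1, is tagged Q, is in state V1, is a mammal, satisfies condition C1, is in state B, is in state G.
The only rule concluding "it has marker Q1" is R32, which needs "it can fly"; that is never established.

No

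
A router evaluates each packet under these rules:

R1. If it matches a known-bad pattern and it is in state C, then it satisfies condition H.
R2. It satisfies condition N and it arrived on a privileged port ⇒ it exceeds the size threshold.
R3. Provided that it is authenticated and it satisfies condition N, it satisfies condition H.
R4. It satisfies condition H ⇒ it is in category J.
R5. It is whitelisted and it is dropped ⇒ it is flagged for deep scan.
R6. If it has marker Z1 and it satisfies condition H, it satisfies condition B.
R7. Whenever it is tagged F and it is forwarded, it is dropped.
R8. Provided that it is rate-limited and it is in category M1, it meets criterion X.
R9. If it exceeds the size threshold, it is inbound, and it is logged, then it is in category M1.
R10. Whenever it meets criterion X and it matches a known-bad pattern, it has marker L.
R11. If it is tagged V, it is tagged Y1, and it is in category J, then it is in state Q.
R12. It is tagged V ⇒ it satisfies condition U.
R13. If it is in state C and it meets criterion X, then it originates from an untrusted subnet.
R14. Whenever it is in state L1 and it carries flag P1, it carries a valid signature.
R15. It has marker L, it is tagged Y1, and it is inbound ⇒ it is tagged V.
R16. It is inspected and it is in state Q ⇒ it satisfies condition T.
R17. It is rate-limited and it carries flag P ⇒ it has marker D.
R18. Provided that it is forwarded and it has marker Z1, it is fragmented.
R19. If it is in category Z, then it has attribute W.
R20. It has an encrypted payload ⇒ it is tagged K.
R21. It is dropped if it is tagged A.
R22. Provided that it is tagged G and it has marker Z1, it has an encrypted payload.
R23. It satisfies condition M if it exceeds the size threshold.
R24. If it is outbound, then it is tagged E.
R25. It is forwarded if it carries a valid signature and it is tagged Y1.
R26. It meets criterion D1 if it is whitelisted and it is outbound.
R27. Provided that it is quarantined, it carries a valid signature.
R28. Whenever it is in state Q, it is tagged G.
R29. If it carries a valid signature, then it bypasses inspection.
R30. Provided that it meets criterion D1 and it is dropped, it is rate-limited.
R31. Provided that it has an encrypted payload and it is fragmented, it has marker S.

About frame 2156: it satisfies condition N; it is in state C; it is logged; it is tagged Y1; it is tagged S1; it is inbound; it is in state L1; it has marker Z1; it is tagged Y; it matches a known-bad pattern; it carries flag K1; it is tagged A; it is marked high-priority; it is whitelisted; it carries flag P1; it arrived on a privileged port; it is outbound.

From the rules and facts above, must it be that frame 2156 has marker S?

Yes

By R1 (it matches a known-bad pattern, it is in state C): it satisfies condition H.
By R2 (it satisfies condition N, it arrived on a privileged port): it exceeds the size threshold.
By R4 (it satisfies condition H): it is in category J.
By R9 (it exceeds the size threshold, it is inbound, it is logged): it is in category M1.
By R14 (it is in state L1, it carries flag P1): it carries a valid signature.
By R21 (it is tagged A): it is dropped.
By R25 (it carries a valid signature, it is tagged Y1): it is forwarded.
By R26 (it is whitelisted, it is outbound): it meets criterion D1.
By R30 (it meets criterion D1, it is dropped): it is rate-limited.
By R8 (it is rate-limited, it is in category M1): it meets criterion X.
By R10 (it meets criterion X, it matches a known-bad pattern): it has marker L.
By R15 (it has marker L, it is tagged Y1, it is inbound): it is tagged V.
By R18 (it is forwarded, it has marker Z1): it is fragmented.
By R11 (it is tagged V, it is tagged Y1, it is in category J): it is in state Q.
By R28 (it is in state Q): it is tagged G.
By R22 (it is tagged G, it has marker Z1): it has an encrypted payload.
By R31 (it has an encrypted payload, it is fragmented): it has marker S.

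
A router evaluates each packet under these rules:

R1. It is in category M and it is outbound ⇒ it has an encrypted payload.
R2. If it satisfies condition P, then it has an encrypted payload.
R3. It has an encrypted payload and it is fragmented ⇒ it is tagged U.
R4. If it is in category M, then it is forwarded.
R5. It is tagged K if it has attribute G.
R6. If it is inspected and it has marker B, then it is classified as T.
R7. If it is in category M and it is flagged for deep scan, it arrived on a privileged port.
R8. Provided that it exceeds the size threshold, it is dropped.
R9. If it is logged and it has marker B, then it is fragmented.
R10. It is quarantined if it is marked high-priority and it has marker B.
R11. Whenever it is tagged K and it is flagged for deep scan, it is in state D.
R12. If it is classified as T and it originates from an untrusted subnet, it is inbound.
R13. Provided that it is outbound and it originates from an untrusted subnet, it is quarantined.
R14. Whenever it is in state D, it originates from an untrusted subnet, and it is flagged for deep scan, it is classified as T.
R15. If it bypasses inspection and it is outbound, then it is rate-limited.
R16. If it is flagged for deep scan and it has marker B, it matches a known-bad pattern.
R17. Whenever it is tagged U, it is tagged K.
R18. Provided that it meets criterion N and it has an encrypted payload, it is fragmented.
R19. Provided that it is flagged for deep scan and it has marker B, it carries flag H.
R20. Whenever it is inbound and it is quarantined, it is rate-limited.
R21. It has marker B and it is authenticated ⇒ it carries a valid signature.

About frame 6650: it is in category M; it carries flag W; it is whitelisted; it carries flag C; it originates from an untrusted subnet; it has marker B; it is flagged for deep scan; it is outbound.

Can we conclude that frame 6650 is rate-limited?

No

Forward chaining from the given facts derives: has an encrypted payload, is forwarded, arrived on a privileged port, is quarantined, matches a known-bad pattern, carries flag H.
Rules concluding "it is rate-limited": R15 needs "it bypasses inspection"; R20 needs "it is inbound" — none of these are established.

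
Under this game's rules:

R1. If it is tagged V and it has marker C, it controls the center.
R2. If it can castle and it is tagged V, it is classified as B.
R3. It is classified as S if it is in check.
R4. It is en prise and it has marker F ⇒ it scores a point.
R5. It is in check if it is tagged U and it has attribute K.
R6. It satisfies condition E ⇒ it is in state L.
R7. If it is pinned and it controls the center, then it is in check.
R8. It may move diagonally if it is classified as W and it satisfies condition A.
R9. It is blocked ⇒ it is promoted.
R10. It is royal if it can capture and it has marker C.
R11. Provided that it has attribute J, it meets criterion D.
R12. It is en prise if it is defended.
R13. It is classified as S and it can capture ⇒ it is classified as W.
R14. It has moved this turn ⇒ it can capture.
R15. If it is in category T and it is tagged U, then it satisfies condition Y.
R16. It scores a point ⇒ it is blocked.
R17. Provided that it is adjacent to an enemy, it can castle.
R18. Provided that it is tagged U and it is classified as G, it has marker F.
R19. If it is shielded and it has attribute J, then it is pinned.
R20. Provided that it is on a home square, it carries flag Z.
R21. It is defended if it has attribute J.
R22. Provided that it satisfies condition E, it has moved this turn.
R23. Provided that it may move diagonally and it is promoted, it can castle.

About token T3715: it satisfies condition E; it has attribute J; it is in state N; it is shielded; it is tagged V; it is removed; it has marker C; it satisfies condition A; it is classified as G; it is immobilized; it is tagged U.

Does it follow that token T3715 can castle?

Yes

By R1 (it is tagged V, it has marker C): it controls the center.
By R18 (it is tagged U, it is classified as G): it has marker F.
By R19 (it is shielded, it has attribute J): it is pinned.
By R21 (it has attribute J): it is defended.
By R22 (it satisfies condition E): it has moved this turn.
By R7 (it is pinned, it controls the center): it is in check.
By R12 (it is defended): it is en prise.
By R14 (it has moved this turn): it can capture.
By R3 (it is in check): it is classified as S.
By R4 (it is en prise, it has marker F): it scores a point.
By R13 (it is classified as S, it can capture): it is classified as W.
By R16 (it scores a point): it is blocked.
By R8 (it is classified as W, it satisfies condition A): it may move diagonally.
By R9 (it is blocked): it is promoted.
By R23 (it may move diagonally, it is promoted): it can castle.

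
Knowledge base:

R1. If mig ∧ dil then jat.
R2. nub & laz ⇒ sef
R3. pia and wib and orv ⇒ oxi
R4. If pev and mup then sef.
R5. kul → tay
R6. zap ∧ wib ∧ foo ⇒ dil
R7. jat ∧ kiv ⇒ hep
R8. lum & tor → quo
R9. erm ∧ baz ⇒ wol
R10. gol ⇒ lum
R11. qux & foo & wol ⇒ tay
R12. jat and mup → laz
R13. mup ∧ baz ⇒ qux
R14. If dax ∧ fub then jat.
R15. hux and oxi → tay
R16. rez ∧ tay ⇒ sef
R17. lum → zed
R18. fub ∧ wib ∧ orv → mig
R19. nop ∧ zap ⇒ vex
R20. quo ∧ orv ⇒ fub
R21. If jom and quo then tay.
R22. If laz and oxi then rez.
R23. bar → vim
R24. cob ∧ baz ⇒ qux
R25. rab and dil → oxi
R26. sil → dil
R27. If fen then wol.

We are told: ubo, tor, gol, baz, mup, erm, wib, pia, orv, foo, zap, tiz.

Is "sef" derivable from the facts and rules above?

oxi  (by R3: pia, wib, orv)
dil  (by R6: zap, wib, foo)
wol  (by R9: erm, baz)
lum  (by R10: gol)
qux  (by R13: mup, baz)
quo  (by R8: lum, tor)
tay  (by R11: qux, foo, wol)
fub  (by R20: quo, orv)
mig  (by R18: fub, wib, orv)
jat  (by R1: mig, dil)
laz  (by R12: jat, mup)
rez  (by R22: laz, oxi)
sef  (by R16: rez, tay)

Yes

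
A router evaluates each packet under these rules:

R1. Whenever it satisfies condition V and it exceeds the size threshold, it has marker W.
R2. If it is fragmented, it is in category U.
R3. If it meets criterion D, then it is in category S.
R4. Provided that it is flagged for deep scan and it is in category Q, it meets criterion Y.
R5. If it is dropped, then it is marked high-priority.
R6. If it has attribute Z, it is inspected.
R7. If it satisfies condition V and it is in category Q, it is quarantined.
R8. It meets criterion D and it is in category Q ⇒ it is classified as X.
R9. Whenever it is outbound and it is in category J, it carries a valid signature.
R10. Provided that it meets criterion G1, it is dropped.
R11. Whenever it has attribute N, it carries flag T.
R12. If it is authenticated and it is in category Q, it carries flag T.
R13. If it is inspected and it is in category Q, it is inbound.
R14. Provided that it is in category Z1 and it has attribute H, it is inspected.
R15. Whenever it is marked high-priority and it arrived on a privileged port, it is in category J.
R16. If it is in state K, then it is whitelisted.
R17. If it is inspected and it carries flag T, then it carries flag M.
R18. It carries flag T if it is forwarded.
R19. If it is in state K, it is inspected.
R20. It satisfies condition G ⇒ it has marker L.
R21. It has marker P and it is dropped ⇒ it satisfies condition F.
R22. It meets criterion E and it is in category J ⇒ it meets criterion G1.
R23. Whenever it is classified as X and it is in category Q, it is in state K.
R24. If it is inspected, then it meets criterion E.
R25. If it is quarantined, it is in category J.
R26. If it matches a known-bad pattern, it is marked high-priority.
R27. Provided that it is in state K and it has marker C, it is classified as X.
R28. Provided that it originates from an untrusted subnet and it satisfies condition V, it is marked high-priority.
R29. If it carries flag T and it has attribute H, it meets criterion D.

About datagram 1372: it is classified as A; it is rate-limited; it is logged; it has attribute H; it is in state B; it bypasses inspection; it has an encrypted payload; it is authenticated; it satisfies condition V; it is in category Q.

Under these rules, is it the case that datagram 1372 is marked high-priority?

By R7 (it satisfies condition V, it is in category Q): it is quarantined.
By R12 (it is authenticated, it is in category Q): it carries flag T.
By R25 (it is quarantined): it is in category J.
By R29 (it carries flag T, it has attribute H): it meets criterion D.
By R8 (it meets criterion D, it is in category Q): it is classified as X.
By R23 (it is classified as X, it is in category Q): it is in state K.
By R19 (it is in state K): it is inspected.
By R24 (it is inspected): it meets criterion E.
By R22 (it meets criterion E, it is in category J): it meets criterion G1.
By R10 (it meets criterion G1): it is dropped.
By R5 (it is dropped): it is marked high-priority.

Yes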